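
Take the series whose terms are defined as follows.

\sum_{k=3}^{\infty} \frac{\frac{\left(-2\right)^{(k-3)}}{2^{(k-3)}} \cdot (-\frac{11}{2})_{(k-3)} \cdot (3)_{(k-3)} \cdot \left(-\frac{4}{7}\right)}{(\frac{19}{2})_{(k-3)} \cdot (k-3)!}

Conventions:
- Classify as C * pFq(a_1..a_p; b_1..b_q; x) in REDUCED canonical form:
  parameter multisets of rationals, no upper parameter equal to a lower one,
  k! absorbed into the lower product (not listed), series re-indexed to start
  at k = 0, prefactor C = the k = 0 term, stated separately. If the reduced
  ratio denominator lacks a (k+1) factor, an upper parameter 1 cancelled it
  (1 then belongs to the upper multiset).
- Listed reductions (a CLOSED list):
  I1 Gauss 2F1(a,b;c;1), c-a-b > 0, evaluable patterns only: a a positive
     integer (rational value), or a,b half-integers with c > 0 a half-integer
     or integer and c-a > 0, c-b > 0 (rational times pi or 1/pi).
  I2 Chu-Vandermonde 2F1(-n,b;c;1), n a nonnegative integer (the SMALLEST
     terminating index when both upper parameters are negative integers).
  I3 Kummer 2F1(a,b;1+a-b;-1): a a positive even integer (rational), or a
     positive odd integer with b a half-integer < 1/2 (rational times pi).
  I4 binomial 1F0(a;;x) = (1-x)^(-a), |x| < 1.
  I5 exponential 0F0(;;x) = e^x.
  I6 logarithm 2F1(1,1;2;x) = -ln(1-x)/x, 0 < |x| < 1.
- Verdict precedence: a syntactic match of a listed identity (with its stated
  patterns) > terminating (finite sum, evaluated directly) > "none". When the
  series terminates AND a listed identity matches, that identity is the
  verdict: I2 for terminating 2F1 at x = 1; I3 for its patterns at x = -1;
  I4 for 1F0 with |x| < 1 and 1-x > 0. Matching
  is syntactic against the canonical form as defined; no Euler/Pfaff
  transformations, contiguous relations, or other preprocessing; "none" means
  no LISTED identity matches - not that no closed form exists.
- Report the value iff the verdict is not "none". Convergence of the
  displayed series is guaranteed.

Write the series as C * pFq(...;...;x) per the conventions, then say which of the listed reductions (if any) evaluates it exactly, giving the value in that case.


The tell: with t_0 = -\frac{4}{7}, the two k-th powers (C = -4/7) combine into one argument.
Ratio: r(k) = -1 * (k-\frac{11}{2}) (k+3) / [(k+\frac{19}{2}) (k+1)] - rational in k, leading ratio -1; with t_0 = -\frac{4}{7}, classification follows.

x = -1 here; the reduced form reads 2F1, upper {-\frac{11}{2}, 3}, lower {\frac{19}{2}}, C = -\frac{4}{7}. Verdict: the Kummer evaluation I3 matches (x = -1; c = \frac{19}{2} equals 1+a-b for upper {-\frac{11}{2}, 3}: listed pattern). Exact value: \left(-\frac{109395}{114688}\right) \cdot \pi.


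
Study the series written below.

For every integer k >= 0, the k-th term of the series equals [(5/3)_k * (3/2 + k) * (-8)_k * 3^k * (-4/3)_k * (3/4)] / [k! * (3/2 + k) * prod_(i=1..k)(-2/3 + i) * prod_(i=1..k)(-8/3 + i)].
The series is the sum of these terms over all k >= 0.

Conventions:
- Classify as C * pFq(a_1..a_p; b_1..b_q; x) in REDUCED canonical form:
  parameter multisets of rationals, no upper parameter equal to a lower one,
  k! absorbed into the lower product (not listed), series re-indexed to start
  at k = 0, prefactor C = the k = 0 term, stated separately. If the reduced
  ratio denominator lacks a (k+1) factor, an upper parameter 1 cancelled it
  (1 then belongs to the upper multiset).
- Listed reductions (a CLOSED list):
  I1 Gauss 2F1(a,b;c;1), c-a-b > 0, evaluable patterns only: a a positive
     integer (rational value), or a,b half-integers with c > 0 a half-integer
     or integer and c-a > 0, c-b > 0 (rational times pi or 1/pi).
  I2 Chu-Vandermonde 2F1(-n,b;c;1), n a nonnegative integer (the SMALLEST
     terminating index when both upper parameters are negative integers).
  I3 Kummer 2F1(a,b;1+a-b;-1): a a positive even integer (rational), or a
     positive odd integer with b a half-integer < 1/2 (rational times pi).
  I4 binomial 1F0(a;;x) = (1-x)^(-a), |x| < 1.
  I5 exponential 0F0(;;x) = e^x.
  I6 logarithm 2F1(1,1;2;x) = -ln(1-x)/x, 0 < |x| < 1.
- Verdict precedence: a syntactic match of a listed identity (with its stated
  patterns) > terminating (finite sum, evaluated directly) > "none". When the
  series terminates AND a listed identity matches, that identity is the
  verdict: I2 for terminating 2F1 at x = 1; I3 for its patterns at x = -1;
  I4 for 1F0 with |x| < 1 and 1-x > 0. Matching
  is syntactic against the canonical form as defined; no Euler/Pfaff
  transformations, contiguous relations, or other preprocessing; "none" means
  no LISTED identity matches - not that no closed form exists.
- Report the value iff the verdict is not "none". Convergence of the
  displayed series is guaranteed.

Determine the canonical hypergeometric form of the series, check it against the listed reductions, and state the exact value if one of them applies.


This is 3/4 * 3F2(-8, -4/3, 5/3; -5/3, 1/3; 3) in reduced canonical form. Verdict: terminating at k = 8: the factor (-8)_k kills every later term; summing the 9 survivors is exact. Its exact value is 1403642559/51376.

First insight: from the first term 3/4: the lower running product (C = 3/4, x = 3) is a rising factorial.
Step ratio: r(k) = 3 * (k-8) (k-4/3) (k+5/3) / [(k-5/3) (k+1/3) (k+1)] - rational in k. x = 3; t_0 = 3/4; negate the roots.


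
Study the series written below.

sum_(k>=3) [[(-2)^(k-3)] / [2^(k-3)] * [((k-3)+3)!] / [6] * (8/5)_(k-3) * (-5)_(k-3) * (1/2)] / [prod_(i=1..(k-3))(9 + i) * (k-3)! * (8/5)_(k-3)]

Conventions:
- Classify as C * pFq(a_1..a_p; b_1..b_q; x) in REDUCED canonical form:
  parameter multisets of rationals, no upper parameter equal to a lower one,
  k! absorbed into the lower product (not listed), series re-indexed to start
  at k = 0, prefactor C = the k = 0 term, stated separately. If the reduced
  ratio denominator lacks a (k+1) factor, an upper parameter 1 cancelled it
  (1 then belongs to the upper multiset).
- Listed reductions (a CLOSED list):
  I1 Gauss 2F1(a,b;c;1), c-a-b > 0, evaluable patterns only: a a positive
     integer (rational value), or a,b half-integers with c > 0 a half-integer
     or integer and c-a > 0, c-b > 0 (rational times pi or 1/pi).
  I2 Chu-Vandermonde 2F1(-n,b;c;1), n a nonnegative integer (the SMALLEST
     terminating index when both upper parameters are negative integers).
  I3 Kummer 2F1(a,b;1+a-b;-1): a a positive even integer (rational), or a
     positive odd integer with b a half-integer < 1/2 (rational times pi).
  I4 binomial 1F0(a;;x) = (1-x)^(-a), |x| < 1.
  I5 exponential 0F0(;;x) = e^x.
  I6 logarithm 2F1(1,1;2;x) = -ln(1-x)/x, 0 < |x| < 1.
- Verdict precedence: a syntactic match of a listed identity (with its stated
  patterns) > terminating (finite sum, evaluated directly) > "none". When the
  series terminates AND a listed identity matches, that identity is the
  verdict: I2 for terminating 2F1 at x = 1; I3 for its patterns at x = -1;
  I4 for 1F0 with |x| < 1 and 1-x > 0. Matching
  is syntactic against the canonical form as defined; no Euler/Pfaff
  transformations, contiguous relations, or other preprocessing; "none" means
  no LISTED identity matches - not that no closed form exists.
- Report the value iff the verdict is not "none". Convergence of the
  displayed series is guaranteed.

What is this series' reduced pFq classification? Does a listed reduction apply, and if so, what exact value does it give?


With C = 1/2: the canonical form is 2F1(-5, 4; 10; -1). Verdict: Kummer (I3) fires (x = -1; c = 10 equals 1+a-b for upper {-5, 4}: listed pattern). Hence: 3.

First insight: t_0 = 1/2 here, and the lower running product (C = 1/2) is a rising factorial.
Term ratio: r(k) = (-1) * (k-5) (k+4) / [(k+10) (k+1)] - rational; roots negated = parameters, x = (-1), C = 1/2.


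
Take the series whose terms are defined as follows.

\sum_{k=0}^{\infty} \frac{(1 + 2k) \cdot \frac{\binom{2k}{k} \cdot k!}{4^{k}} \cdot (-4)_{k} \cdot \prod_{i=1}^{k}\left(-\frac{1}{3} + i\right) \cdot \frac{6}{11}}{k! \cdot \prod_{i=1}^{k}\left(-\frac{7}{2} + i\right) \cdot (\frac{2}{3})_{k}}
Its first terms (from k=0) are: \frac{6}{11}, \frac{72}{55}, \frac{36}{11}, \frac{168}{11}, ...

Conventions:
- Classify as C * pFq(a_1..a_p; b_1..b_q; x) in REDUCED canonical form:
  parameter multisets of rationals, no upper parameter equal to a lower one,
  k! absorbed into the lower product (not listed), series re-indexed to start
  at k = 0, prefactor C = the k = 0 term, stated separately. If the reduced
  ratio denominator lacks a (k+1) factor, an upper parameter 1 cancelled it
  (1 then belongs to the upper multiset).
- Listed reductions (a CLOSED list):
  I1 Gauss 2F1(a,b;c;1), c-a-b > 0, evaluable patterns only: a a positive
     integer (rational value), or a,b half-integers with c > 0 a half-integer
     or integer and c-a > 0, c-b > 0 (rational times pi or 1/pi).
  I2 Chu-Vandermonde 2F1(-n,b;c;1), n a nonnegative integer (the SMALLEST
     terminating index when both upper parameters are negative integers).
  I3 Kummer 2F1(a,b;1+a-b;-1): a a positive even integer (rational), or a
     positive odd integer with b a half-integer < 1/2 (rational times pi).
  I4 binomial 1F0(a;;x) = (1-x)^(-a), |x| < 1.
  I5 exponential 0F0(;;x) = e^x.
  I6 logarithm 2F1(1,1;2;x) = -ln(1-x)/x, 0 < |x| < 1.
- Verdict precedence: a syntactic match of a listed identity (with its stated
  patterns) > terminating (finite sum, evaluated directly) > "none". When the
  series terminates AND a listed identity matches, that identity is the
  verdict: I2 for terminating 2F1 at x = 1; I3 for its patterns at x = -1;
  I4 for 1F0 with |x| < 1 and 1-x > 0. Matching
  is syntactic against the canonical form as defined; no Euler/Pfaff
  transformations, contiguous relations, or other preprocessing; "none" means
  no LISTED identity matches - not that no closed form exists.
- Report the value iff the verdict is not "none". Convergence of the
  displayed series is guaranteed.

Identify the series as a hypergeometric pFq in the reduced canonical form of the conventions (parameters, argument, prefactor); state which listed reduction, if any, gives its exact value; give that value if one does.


Key step: t_0 = \frac{6}{11} here, and the lower running product (prefactor 6/11) is a rising factorial.
Adjacent-term ratio: r(k) = 1 * (k-4) (k+\frac{3}{2}) / [(k-\frac{5}{2}) (k+1)] - poly over poly, x = 1 from leading terms; C = \frac{6}{11} at k = 0.

This is \frac{6}{11} * 2F1(-4, \frac{3}{2}; -\frac{5}{2}; 1) in reduced canonical form. Verdict at x = 1: Chu-Vandermonde (I2) matches (terminating 2F1 at x = 1 with n = 4, b = 3/2, c = -\frac{5}{2}). Sum: -\frac{768}{55}.


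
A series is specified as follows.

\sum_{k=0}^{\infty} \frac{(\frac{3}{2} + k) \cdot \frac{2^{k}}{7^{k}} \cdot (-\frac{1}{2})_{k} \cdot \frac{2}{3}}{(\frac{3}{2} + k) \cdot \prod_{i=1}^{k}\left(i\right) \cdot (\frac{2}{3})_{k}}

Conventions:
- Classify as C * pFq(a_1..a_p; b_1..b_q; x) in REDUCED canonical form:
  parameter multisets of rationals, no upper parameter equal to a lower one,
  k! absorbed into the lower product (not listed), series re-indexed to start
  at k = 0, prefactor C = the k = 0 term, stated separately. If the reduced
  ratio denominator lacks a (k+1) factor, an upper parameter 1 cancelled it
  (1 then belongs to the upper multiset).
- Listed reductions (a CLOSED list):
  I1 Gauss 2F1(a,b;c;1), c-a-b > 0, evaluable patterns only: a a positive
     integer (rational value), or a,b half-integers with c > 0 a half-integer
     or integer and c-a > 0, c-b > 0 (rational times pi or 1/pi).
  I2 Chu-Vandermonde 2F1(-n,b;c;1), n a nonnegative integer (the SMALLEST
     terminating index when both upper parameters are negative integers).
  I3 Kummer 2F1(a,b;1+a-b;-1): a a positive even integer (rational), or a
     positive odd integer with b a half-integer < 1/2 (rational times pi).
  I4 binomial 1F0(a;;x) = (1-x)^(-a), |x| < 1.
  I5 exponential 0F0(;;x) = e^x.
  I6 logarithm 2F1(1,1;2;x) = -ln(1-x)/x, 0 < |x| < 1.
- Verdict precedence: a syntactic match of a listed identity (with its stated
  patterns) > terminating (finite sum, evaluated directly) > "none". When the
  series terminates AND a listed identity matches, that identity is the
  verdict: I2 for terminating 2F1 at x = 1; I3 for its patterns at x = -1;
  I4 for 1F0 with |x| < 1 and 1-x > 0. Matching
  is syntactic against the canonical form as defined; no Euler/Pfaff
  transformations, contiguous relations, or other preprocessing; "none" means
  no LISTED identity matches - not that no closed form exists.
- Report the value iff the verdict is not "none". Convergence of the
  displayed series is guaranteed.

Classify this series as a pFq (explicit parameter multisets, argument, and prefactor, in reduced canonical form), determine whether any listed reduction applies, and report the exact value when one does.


Prefactor \frac{2}{3}, argument \frac{2}{7}: 1F1 with upper {-\frac{1}{2}} over lower {\frac{2}{3}}. Verdict: none. No listed pattern accepts 1F1(-\frac{1}{2}; \frac{2}{3}; \frac{2}{7}).

First insight: x = \frac{2}{7} and the factor k + 3/2 cancels (top and bottom), leaving C = 2/3, x = 2/7.
Ratio: r(k) = \frac{2}{7} * (k-\frac{1}{2}) / [(k+\frac{2}{3}) (k+1)] - poly over poly, x = \frac{2}{7} from leading terms; C = \frac{2}{3} at k = 0.


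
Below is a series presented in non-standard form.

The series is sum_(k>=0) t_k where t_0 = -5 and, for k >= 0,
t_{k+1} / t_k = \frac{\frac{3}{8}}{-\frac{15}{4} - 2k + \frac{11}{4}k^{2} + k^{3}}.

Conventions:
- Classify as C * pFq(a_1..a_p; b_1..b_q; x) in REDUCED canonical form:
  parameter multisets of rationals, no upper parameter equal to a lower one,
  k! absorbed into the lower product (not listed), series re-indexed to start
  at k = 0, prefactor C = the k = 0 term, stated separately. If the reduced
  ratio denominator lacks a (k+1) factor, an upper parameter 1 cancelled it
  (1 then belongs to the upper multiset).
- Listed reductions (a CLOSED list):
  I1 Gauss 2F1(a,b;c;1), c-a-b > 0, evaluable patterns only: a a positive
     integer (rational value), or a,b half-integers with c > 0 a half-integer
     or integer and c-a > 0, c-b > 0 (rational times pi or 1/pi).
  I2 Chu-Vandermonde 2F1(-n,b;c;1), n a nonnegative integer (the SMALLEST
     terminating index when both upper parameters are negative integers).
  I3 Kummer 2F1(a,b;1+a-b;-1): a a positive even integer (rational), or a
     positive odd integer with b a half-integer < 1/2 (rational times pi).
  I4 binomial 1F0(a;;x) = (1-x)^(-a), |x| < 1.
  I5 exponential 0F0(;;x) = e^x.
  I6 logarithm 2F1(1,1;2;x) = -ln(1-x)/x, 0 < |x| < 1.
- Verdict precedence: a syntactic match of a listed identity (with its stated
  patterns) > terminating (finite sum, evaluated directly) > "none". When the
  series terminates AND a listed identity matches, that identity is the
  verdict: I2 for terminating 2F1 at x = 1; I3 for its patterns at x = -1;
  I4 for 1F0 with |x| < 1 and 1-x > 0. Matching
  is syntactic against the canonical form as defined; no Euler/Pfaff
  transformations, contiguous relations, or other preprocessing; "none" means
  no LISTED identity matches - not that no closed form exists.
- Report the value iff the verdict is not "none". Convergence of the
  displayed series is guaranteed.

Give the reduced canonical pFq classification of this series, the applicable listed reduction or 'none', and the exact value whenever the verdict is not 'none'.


Reduced: x = \frac{3}{8}, 0F2, upper = {-}, lower = {-\frac{5}{4}, 3}, C = -5. Verdict: none here - no I1-I6 shape fits x = \frac{3}{8} with lower {-\frac{5}{4}, 3}.

Key step: t_0 being -5, roots of the ratio polynomials (C = -5) are the negated parameters.
Step ratio: r(k) = \frac{3}{8} * 1 / [(k-\frac{5}{4}) (k+3) (k+1)] - rational in k. x = \frac{3}{8}; t_0 = -5; negate the roots.


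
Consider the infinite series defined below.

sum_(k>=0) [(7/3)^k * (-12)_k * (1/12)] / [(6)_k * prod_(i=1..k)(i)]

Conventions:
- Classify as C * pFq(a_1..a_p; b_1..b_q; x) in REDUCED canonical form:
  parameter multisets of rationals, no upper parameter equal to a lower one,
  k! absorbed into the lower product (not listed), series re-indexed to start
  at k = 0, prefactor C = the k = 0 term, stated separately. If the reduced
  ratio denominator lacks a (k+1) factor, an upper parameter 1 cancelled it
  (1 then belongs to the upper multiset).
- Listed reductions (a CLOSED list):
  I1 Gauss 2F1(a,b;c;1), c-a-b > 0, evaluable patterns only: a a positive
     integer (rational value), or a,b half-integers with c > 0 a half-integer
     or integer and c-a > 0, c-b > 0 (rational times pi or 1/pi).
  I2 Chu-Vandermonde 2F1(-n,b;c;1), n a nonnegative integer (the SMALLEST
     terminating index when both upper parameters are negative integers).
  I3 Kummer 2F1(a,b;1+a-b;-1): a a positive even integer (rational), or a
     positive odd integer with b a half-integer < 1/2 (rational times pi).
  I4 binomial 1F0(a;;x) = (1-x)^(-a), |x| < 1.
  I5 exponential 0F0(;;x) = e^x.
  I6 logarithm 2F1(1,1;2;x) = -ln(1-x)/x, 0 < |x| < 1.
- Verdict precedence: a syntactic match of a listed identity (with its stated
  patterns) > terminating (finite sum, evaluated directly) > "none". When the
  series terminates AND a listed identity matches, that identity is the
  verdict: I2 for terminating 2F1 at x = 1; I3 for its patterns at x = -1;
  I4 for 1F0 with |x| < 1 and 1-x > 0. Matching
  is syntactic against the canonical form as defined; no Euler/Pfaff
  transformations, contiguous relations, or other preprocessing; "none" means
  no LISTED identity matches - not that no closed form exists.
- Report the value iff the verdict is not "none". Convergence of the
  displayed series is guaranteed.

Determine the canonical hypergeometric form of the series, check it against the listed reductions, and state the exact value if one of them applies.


This is 1/12 * 1F1(-12; 6; 7/3) in reduced canonical form. Verdict: terminating - no listed pattern fits, but -12 in the upper list cuts the series at k = 12; direct evaluation. Value: -20440573710337/35069922537062400.

Key observation: x = (7/3) and the product of the first k integers (prefactor 1/12) is k!.
Adjacent-term ratio: r(k) = (7/3) * (k-12) / [(k+6) (k+1)] - rational in k. x = (7/3); t_0 = 1/12; negate the roots.


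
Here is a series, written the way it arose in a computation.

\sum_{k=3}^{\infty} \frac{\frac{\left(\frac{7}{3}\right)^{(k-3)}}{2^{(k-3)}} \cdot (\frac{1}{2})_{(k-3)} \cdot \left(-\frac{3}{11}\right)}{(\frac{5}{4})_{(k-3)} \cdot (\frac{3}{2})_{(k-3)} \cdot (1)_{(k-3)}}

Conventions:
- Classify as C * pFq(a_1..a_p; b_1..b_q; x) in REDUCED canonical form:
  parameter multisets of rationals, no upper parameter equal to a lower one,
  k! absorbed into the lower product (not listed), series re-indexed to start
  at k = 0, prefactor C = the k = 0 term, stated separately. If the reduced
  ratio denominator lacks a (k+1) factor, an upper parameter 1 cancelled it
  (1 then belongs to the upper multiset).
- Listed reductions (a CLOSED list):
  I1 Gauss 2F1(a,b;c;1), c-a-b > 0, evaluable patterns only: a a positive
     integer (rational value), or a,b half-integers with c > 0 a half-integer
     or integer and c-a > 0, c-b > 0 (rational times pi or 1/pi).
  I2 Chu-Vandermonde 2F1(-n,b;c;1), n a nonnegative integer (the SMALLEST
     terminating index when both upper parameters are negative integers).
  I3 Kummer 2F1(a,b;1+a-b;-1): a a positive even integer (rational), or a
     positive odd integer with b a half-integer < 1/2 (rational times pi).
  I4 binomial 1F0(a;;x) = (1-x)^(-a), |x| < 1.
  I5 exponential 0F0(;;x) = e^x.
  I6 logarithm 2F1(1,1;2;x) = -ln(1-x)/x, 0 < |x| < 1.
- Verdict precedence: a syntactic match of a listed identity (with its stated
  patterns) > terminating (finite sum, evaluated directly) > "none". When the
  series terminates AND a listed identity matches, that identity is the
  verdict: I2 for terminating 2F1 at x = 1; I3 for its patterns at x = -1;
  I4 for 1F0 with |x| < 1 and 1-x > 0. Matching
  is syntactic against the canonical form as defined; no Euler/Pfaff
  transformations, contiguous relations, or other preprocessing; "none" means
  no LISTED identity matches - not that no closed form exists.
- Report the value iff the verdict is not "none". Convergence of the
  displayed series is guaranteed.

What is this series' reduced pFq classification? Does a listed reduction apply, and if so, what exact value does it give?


Classification (C = -\frac{3}{11}): 1F2 with upper {\frac{1}{2}}, lower {\frac{5}{4}, \frac{3}{2}}, argument x = \frac{7}{6}. Verdict: none - at argument \frac{7}{6} the multisets {\frac{1}{2}} ; {\frac{5}{4}, \frac{3}{2}} match no listed identity.

Key step: t_0 being -\frac{3}{11}, (1)_k (prefactor -3/11) is k! itself.
Step ratio: r(k) = \frac{7}{6} * (k+\frac{1}{2}) / [(k+\frac{5}{4}) (k+\frac{3}{2}) (k+1)] - rational in k, leading ratio \frac{7}{6}; with t_0 = -\frac{3}{11}, classification follows.


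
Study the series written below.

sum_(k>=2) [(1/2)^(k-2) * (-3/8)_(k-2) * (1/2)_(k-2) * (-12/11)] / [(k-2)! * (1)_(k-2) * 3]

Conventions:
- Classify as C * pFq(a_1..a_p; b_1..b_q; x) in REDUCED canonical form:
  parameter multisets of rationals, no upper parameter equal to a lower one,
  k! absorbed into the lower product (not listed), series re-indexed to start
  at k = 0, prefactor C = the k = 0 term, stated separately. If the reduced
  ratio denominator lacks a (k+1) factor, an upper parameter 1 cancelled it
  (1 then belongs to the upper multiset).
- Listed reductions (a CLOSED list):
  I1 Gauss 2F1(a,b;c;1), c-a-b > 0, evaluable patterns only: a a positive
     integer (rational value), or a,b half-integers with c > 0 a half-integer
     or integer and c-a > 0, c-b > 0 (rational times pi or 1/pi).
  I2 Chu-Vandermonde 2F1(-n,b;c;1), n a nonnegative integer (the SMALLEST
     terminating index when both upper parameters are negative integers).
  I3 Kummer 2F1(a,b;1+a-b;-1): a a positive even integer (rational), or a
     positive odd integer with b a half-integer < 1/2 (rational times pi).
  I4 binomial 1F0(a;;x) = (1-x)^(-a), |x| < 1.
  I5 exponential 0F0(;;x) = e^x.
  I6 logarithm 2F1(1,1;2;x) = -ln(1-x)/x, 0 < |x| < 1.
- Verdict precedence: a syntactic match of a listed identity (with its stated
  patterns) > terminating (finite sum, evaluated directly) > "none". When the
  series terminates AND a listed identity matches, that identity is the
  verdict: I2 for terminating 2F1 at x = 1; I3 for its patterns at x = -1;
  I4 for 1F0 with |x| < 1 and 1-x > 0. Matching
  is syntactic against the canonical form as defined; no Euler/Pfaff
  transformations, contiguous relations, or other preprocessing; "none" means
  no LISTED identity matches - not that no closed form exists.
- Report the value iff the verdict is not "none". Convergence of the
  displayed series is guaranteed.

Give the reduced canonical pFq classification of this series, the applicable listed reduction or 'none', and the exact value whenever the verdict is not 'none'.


Structural cue: t_0 being -4/11, the denominator's factorial ratio (C = -4/11) is a lower Pochhammer.
Ratio: r(k) = (1/2) * (k-3/8) (k+1/2) / [(k+1) (k+1)] - poly over poly, x = (1/2) from leading terms; C = -4/11 at k = 0.

With C = -4/11: the canonical form is 2F1(-3/8, 1/2; 1; 1/2). Verdict: no listed reduction: x = 1/2 and upper {-3/8, 1/2} fail every I1-I6 pattern.


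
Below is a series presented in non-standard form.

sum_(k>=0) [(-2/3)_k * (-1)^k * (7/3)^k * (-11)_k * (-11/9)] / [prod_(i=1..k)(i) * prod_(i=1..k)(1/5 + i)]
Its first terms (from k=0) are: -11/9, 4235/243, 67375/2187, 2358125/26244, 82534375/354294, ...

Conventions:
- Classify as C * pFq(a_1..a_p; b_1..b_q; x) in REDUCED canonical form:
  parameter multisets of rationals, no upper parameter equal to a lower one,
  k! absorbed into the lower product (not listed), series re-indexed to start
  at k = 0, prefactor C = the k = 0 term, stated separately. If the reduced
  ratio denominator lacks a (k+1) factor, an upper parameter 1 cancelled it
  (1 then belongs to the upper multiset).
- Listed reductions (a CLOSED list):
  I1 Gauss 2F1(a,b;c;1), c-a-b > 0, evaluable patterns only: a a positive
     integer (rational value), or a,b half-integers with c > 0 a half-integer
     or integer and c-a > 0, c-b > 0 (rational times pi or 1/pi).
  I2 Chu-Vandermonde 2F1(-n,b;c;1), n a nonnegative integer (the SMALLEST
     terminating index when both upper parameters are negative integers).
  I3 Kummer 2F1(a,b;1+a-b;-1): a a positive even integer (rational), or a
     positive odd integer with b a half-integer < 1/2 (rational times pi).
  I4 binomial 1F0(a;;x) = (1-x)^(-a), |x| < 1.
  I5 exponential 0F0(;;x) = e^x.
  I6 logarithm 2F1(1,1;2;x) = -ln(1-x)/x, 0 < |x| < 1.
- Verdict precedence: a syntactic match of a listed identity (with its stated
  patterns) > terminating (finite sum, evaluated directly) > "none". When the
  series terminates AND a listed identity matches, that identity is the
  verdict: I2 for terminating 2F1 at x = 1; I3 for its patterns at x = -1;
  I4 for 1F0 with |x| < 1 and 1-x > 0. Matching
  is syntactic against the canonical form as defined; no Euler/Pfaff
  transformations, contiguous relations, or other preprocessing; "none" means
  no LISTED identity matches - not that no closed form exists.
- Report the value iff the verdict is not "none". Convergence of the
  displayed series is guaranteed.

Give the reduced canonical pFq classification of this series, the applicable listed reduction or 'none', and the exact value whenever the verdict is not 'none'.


At argument -7/3: a 2F1 with upper {-11, -2/3}, lower {6/5}, scaled by C = -11/9. Verdict: terminating - upper parameter -11 makes this a finite sum (last index 11), evaluated exactly. Sum: 7653066634944902110885891/1773544290212740269276.

Key step: from the first term -11/9: the (-1)^k factor (C = -11/9) folds into the argument's sign.
Consecutive-term ratio: r(k) = (-7/3) * (k-11) (k-2/3) / [(k+6/5) (k+1)] ; factor over Q: parameters, x = (-7/3), and C = -11/9.


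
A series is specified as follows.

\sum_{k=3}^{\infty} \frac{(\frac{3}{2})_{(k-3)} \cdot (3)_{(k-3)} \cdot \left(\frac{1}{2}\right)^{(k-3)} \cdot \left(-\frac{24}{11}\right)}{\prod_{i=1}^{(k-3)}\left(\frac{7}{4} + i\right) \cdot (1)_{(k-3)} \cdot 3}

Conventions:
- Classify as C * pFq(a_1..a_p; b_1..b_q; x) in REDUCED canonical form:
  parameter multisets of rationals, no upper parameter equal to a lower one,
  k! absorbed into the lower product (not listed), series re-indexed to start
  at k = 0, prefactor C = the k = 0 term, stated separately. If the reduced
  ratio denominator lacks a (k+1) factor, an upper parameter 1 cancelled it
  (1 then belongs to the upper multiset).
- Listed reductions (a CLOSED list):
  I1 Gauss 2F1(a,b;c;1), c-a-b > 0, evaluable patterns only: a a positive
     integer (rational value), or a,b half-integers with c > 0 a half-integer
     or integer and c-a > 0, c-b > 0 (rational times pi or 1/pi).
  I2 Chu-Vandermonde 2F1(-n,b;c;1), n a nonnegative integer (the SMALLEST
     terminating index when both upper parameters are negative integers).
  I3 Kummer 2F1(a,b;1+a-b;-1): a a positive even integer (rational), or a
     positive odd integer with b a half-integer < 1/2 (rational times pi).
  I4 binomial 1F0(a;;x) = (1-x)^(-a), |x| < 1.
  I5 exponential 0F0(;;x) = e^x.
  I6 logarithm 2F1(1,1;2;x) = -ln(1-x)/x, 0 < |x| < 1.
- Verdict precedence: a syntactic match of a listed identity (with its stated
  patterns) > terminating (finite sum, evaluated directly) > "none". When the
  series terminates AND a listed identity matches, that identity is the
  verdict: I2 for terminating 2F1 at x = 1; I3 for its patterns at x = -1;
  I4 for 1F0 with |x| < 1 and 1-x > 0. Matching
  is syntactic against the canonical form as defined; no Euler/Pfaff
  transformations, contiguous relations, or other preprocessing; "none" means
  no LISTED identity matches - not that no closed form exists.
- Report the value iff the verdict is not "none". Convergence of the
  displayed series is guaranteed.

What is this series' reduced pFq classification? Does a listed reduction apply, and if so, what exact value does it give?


Prefactor -\frac{8}{11}, argument \frac{1}{2}: 2F1 with upper {\frac{3}{2}, 3} over lower {\frac{11}{4}}. Verdict: none (x = \frac{1}{2}): each listed identity misses the multisets {\frac{3}{2}, 3} ; {\frac{11}{4}}.

Structural cue: with t_0 = -\frac{8}{11}, the lower running product (C = -8/11) is a rising factorial.
Ratio: r(k) = \frac{1}{2} * (k+\frac{3}{2}) (k+3) / [(k+\frac{11}{4}) (k+1)] - rational; roots negated = parameters, x = \frac{1}{2}, C = -\frac{8}{11}.


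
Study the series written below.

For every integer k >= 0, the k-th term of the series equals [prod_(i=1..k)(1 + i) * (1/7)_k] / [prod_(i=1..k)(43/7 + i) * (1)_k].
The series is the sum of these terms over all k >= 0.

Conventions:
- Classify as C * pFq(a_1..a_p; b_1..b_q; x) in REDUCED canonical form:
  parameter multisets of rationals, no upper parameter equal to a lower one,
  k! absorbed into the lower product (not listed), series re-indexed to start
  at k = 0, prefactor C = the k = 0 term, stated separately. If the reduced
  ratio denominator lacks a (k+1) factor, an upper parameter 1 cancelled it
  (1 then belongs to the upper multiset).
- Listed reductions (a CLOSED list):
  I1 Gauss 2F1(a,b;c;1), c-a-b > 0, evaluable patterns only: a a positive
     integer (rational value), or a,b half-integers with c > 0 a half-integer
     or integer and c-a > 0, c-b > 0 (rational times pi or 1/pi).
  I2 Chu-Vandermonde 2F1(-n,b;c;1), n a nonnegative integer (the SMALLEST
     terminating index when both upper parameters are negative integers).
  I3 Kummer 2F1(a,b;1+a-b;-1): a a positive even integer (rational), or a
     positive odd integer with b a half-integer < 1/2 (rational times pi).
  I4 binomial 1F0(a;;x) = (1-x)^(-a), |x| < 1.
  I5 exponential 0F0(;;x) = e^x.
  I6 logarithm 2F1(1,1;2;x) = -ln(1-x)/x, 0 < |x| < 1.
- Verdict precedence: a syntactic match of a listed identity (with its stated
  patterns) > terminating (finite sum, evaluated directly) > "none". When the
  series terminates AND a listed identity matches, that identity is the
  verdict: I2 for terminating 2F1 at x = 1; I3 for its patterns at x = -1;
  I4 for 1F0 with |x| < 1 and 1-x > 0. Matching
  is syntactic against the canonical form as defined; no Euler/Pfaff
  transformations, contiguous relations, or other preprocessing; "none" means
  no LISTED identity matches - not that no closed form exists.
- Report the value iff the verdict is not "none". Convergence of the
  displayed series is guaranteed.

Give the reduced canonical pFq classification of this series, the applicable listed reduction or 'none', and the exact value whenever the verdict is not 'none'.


The series (x = 1) is 2F1: upper {1/7, 2}, lower {50/7}, prefactor 1. Verdict: Gauss (I1, integer-parameter pattern) matches (x = 1: the Gamma ratio telescopes since c-a-b = 5 > 0 and a = 2 in Z>0). Sum: 258/245.

Key observation: with t_0 = 1, the lower running product (C = 1) is a rising factorial.
Term ratio: r(k) = 1 * (k+1/7) (k+2) / [(k+50/7) (k+1)] ; factor over Q: parameters, x = 1, and C = 1.


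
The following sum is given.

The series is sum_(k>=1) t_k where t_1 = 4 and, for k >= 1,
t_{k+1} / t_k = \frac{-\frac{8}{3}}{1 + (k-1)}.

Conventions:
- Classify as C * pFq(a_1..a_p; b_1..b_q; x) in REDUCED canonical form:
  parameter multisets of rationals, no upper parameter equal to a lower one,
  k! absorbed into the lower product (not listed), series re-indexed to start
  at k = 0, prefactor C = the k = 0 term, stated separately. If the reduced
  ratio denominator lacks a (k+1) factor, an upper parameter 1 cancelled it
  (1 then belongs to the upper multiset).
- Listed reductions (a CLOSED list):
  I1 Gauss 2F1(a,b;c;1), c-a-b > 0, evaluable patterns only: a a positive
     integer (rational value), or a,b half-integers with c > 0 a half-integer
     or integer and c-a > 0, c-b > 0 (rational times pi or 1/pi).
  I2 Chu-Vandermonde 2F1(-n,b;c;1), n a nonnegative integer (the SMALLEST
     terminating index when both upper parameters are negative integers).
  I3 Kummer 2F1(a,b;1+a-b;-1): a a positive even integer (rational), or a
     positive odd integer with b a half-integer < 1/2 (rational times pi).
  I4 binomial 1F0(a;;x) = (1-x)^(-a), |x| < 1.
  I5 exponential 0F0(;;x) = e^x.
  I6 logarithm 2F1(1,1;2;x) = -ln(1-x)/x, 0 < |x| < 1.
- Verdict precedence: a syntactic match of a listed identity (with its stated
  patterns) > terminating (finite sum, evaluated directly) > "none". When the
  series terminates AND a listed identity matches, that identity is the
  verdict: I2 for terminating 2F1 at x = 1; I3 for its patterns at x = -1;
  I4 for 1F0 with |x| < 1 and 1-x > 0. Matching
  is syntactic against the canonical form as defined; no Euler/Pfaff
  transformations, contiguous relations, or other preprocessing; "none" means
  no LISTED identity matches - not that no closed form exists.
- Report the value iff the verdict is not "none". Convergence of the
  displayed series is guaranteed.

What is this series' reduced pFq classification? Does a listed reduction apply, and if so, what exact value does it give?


This is 4 * 0F0(-; -; -\frac{8}{3}) in reduced canonical form. Verdict: the I5 exponential reduction fires (the 0F0 exponential series at x = -\frac{8}{3}). Its exact value is 4 \cdot e^{-\frac{8}{3}}.

The tell: with t_0 = 4, roots of the ratio polynomials (C = 4, x = -8/3) are the negated parameters.
Consecutive-term ratio: r(k) = -\frac{8}{3} * 1 / [(k+1)] - rational in k. x = -\frac{8}{3}; t_0 = 4; negate the roots.


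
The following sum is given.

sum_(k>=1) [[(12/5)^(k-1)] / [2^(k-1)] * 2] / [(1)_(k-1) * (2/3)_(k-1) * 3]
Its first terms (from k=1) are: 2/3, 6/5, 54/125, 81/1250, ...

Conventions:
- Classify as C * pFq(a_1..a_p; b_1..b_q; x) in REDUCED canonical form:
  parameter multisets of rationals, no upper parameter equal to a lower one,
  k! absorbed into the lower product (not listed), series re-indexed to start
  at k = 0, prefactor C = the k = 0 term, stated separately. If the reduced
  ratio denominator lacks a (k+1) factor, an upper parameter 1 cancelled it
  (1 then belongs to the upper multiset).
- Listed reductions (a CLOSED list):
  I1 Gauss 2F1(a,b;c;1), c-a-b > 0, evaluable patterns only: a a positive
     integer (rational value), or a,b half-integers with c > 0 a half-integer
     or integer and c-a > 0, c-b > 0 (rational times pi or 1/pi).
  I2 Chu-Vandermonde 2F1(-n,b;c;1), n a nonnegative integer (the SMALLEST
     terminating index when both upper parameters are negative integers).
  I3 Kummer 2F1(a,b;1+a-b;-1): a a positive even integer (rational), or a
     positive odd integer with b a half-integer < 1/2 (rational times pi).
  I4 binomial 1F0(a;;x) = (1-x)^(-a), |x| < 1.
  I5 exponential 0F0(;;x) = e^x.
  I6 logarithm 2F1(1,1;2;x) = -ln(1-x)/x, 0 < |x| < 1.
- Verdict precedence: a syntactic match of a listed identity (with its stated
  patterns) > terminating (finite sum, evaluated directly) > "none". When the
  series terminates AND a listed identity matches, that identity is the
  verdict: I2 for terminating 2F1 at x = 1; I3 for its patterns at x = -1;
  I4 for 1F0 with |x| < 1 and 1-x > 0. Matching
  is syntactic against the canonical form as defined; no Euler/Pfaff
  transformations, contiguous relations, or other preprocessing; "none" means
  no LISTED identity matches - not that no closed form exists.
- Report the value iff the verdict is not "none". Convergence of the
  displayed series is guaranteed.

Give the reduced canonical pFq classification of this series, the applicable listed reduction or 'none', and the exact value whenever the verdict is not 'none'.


Prefactor 2/3, argument 6/5: 0F1 with upper {-} over lower {2/3}. Verdict: none. No listed pattern accepts 0F1(-; 2/3; 6/5).

The tell: t_0 being 2/3, (1)_k (C = 2/3) is k! itself.
Consecutive-term ratio: r(k) = (6/5) * 1 / [(k+2/3) (k+1)] - rational in k. x = (6/5); t_0 = 2/3; negate the roots.


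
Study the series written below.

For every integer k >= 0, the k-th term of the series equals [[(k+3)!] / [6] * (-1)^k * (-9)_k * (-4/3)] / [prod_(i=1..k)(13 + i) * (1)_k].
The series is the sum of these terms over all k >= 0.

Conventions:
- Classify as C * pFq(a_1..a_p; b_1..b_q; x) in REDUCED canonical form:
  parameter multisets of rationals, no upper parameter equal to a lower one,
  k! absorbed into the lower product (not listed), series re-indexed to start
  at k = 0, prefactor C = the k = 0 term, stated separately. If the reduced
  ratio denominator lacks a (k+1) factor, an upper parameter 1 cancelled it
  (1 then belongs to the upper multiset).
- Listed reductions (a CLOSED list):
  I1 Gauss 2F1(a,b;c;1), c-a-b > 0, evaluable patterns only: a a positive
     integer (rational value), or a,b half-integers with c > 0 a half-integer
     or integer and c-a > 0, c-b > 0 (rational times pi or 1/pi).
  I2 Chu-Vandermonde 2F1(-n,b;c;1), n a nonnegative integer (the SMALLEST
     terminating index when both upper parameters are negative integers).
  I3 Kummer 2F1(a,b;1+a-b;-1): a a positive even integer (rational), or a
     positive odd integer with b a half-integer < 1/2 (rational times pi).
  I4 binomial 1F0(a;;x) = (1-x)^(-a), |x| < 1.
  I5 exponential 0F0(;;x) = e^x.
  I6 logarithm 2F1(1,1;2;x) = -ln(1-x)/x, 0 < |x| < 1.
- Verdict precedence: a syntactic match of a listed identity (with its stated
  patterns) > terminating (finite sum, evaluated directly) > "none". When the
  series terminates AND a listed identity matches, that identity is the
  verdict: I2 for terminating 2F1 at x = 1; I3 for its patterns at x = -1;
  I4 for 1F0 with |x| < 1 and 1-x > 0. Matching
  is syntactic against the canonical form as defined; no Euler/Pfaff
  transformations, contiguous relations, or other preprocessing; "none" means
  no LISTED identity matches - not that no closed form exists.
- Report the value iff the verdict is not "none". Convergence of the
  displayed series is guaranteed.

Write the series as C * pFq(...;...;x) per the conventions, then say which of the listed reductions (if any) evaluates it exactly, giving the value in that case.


Structural cue: with t_0 = -4/3, (1)_k (C = -4/3, x = -1) is k! itself.
Term ratio: r(k) = (-1) * (k-9) (k+4) / [(k+14) (k+1)] - rational in k, leading ratio (-1); with t_0 = -4/3, classification follows.

Reduced: x = -1, 2F1, upper = {-9, 4}, lower = {14}, C = -4/3. Verdict: this is Kummer's theorem (I3) (x = -1; c = 14 equals 1+a-b for upper {-9, 4}: listed pattern). Exact value: -52/3.


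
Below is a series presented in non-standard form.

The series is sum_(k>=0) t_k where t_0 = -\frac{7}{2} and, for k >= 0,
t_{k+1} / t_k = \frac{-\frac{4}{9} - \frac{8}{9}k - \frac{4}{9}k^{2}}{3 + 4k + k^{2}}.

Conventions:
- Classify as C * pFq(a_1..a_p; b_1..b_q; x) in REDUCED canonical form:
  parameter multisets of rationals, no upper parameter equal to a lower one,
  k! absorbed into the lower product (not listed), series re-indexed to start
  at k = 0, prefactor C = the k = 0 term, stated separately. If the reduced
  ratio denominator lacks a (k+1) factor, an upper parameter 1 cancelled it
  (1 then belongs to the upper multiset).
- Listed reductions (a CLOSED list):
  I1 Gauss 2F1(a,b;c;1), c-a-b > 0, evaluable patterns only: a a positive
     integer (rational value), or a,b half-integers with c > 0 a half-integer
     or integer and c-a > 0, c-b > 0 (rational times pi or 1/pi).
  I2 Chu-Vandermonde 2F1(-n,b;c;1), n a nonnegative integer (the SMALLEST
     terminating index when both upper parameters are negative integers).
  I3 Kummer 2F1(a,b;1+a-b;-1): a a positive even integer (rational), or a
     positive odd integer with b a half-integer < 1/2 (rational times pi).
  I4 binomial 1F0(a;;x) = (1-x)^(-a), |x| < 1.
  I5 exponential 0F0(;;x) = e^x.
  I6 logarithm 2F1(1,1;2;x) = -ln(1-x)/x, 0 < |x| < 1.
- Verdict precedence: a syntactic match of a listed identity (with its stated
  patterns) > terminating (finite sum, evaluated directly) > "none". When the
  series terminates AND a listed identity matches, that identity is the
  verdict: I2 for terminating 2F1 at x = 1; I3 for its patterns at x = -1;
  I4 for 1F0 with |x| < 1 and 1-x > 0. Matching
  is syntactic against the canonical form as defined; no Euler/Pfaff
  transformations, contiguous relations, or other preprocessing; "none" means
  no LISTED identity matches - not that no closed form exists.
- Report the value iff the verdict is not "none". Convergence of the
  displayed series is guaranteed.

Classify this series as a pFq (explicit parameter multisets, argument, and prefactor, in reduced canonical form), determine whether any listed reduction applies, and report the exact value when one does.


With C = -\frac{7}{2}: the canonical form is 2F1(1, 1; 3; -\frac{4}{9}). Verdict: no listed reduction: x = -\frac{4}{9} and upper {1, 1} fail every I1-I6 pattern.

First insight: with t_0 = -\frac{7}{2}, factor the ratio over Q (C = -7/2, x = -4/9): negated roots = parameters.
Adjacent-term ratio: r(k) = -\frac{4}{9} * (k+1) (k+1) / [(k+3) (k+1)] ; factor over Q: parameters, x = -\frac{4}{9}, and C = -\frac{7}{2}.
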